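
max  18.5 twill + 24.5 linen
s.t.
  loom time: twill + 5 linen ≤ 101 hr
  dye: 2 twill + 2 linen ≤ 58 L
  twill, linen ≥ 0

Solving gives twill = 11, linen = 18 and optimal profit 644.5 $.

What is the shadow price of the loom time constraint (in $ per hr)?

At the optimum: loom time uses 101 of 101 (binding); dye uses 58 of 58 (binding).
Dual feasibility on the basic columns requires 1·y_loom time + 2·y_dye = 18.5, 5·y_loom time + 2·y_dye = 24.5.
Solving: y_loom time = 1.5, y_dye = 8.5.
Shadow price of loom time = 1.5.

1.5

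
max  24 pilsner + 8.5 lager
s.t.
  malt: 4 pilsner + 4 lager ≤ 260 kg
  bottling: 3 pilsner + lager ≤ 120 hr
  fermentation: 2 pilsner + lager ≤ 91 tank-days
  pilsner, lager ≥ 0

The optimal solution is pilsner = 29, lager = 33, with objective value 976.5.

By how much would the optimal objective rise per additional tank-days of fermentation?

Check each constraint at x*: malt 248/260 (slack 12); bottling 120/120 (tight); fermentation 91/91 (tight).
Slack constraints have shadow price 0 (complementary slackness).
The binding rows give the dual system: 3·y_bottling + 2·y_fermentation = 24 and 1·y_bottling + 1·y_fermentation = 8.5.
Solving: y_bottling = 7, y_fermentation = 1.5.
Shadow price of fermentation = 1.5.

1.5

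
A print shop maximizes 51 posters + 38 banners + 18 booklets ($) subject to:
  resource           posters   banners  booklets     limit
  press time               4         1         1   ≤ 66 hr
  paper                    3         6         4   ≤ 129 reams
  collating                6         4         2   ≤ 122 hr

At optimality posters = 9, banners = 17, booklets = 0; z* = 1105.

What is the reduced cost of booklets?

At the optimum: press time uses 53 of 66 (slack = 13); paper uses 129 of 129 (binding); collating uses 122 of 122 (binding).
Since press time is not tight, its dual is 0.
Dual feasibility on the basic columns requires 3·y_paper + 6·y_collating = 51, 6·y_paper + 4·y_collating = 38.
This yields shadow prices y_paper = 1, y_collating = 8.
Reduced cost of booklets: c₃ − yᵀa₃ = 18 − (1·4 + 8·2) = 18 − 20 = -2.

-2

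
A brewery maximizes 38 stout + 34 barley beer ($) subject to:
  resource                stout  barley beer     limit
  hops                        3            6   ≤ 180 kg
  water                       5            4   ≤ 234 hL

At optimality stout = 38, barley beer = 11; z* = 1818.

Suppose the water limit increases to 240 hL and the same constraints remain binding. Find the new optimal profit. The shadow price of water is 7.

1860

Δb = 6, so new z* = 1818 + (7)·(6) = 1818 + 42 = 1860.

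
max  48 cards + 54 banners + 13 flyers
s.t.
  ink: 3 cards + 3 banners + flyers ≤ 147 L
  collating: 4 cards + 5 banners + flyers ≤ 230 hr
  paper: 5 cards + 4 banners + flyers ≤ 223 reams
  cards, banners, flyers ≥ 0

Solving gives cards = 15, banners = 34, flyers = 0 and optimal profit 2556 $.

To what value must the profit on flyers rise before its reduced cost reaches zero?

At the optimum: ink uses 147 of 147 (binding); collating uses 230 of 230 (binding); paper uses 211 of 223 (slack = 12).
Slack constraints have shadow price 0 (complementary slackness).
Dual feasibility on the basic columns requires 3·y_ink + 4·y_collating = 48, 3·y_ink + 5·y_collating = 54.
This yields shadow prices y_ink = 8, y_collating = 6.
flyers enters the basis when its profit ≥ yᵀa₃ = 8·1 + 6·1 = 14.

14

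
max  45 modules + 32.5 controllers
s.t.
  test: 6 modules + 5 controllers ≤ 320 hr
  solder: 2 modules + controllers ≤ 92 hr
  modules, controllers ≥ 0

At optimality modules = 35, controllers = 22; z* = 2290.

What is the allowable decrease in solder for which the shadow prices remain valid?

28

Binding constraints: test, solder. The basis is B = [[6,5],[2,1]] with det -4.
Per unit decrease in solder, x* moves by d = (-1.25, 1.5).
The basis stays optimal until modules reaches 0; allowable decrease = 28 hr.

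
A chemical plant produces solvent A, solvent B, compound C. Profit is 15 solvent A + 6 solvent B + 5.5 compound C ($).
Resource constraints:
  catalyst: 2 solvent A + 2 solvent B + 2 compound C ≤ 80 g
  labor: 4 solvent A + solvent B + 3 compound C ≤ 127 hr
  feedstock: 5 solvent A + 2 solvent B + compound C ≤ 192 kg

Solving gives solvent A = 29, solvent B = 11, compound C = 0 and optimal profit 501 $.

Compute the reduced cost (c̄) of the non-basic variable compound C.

Check each constraint at x*: catalyst 80/80 (tight); labor 127/127 (tight); feedstock 167/192 (slack 25).
Since feedstock is not tight, its dual is 0.
From A_Bᵀ y = c: 2·y_catalyst + 4·y_labor = 15; 2·y_catalyst + 1·y_labor = 6.
→ y_catalyst = 1.5 and y_labor = 3.
Reduced cost of compound C: c₃ − yᵀa₃ = 5.5 − (1.5·2 + 3·3) = 5.5 − 12 = -6.5.

-6.5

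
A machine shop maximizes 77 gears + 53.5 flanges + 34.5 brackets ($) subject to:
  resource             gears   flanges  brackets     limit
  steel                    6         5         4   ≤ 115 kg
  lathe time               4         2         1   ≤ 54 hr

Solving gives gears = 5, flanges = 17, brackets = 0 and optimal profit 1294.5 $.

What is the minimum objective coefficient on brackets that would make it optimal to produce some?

Check each constraint at x*: steel 115/115 (tight); lathe time 54/54 (tight).
From A_Bᵀ y = c: 6·y_steel + 4·y_lathe time = 77; 5·y_steel + 2·y_lathe time = 53.5.
→ y_steel = 7.5 and y_lathe time = 8.
brackets enters the basis when its profit ≥ yᵀa₃ = 7.5·4 + 8·1 = 38.

38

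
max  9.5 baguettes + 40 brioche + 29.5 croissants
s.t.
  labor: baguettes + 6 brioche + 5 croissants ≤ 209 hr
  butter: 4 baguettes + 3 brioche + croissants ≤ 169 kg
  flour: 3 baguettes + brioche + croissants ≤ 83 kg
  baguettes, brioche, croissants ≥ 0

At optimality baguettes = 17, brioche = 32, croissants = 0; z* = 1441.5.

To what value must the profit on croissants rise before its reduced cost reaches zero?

Check each constraint at x*: labor 209/209 (tight); butter 164/169 (slack 5); flour 83/83 (tight).
By complementary slackness, y = 0 for the non-binding constraint.
Dual feasibility on the basic columns requires 1·y_labor + 3·y_flour = 9.5, 6·y_labor + 1·y_flour = 40.
This yields shadow prices y_labor = 6.5, y_flour = 1.
croissants enters the basis when its profit ≥ yᵀa₃ = 6.5·5 + 1·1 = 33.5.

33.5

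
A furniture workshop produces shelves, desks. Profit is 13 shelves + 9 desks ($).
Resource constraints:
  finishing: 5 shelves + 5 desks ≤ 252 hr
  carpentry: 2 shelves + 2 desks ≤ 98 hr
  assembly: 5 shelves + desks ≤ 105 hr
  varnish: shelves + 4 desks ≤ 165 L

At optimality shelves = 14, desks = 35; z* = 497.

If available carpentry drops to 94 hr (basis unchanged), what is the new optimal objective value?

481

Check each constraint at x*: finishing 245/252 (slack 7); carpentry 98/98 (tight); assembly 105/105 (tight); varnish 154/165 (slack 11).
Since finishing, varnish are not tight, their duals are 0.
Dual feasibility on the basic columns requires 2·y_carpentry + 5·y_assembly = 13, 2·y_carpentry + 1·y_assembly = 9.
This yields shadow prices y_carpentry = 4, y_assembly = 1.
Δz = y_carpentry·Δb = 4 × (-4) = -16, so new z* = 497 − 16 = 481.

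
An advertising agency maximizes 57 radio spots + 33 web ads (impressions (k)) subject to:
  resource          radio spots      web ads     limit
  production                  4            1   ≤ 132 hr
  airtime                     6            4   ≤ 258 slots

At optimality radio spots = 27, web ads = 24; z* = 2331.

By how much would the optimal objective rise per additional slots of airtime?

7.5

Check each constraint at x*: production 132/132 (tight); airtime 258/258 (tight).
The binding rows give the dual system: 4·y_production + 6·y_airtime = 57 and 1·y_production + 4·y_airtime = 33.
This yields shadow prices y_production = 3, y_airtime = 7.5.
Shadow price of airtime = 7.5.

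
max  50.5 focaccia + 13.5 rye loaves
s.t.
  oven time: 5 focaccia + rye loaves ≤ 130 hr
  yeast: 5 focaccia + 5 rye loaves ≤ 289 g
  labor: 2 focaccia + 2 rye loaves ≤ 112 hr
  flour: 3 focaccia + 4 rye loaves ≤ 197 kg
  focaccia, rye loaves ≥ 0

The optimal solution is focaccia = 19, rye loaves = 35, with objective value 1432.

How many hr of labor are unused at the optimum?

labor used = 2·19 + 2·35 = 108; slack = 112 − 108 = 4.

4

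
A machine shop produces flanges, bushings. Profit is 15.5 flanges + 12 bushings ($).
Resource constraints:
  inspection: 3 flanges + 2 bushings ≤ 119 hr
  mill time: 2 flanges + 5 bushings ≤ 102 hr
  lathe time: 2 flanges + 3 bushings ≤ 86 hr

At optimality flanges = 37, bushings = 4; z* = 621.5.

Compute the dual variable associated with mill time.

At the optimum: inspection uses 119 of 119 (binding); mill time uses 94 of 102 (slack = 8); lathe time uses 86 of 86 (binding).
Slack constraints have shadow price 0 (complementary slackness).
The binding rows give the dual system: 3·y_inspection + 2·y_lathe time = 15.5 and 2·y_inspection + 3·y_lathe time = 12.
Solving: y_inspection = 4.5, y_lathe time = 1.
Shadow price of mill time = 0.

0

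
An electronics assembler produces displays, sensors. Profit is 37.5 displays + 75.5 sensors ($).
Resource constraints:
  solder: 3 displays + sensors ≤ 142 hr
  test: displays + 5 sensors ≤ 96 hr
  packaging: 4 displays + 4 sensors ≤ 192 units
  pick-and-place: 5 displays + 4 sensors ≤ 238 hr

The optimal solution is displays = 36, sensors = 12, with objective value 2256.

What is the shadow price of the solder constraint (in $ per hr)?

0

At the optimum: solder uses 120 of 142 (slack = 22); test uses 96 of 96 (binding); packaging uses 192 of 192 (binding); pick-and-place uses 228 of 238 (slack = 10).
Slack constraints have shadow price 0 (complementary slackness).
The binding rows give the dual system: 1·y_test + 4·y_packaging = 37.5 and 5·y_test + 4·y_packaging = 75.5.
→ y_test = 9.5 and y_packaging = 7.
Shadow price of solder = 0.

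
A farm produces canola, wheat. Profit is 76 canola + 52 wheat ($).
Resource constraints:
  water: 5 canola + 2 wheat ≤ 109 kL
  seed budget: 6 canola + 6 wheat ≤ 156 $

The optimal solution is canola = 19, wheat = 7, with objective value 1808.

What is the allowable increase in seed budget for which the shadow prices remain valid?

Binding constraints: water, seed budget. The basis is B = [[5,2],[6,6]] with det 18.
Per unit increase in seed budget, x* moves by d = (-0.1111, 0.2778).
The basis stays optimal until canola reaches 0; allowable increase = 171 $.

171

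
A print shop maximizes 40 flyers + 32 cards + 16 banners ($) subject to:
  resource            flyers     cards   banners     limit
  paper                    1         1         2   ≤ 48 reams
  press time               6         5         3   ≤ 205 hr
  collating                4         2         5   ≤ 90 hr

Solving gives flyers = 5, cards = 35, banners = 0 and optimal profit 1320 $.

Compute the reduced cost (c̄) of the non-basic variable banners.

-7

Check each constraint at x*: paper 40/48 (slack 8); press time 205/205 (tight); collating 90/90 (tight).
Slack constraints have shadow price 0 (complementary slackness).
From A_Bᵀ y = c: 6·y_press time + 4·y_collating = 40; 5·y_press time + 2·y_collating = 32.
→ y_press time = 6 and y_collating = 1.
Reduced cost of banners: c₃ − yᵀa₃ = 16 − (6·3 + 1·5) = 16 − 23 = -7.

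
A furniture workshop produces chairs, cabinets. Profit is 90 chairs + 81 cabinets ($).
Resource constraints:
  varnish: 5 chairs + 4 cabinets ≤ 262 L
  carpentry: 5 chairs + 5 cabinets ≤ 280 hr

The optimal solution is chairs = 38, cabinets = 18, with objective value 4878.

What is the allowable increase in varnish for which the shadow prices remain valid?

18

Binding constraints: varnish, carpentry. The basis is B = [[5,4],[5,5]] with det 5.
Per unit increase in varnish, x* moves by d = (1, -1).
The basis stays optimal until cabinets reaches 0; allowable increase = 18 L.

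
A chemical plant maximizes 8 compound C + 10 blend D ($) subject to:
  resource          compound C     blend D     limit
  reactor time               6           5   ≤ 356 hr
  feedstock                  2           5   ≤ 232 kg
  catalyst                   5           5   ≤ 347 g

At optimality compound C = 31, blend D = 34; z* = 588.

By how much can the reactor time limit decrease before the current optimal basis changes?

Binding constraints: reactor time, feedstock. The basis is B = [[6,5],[2,5]] with det 20.
Per unit decrease in reactor time, x* moves by d = (-0.25, 0.1).
The basis stays optimal until compound C reaches 0; allowable decrease = 124 hr.

124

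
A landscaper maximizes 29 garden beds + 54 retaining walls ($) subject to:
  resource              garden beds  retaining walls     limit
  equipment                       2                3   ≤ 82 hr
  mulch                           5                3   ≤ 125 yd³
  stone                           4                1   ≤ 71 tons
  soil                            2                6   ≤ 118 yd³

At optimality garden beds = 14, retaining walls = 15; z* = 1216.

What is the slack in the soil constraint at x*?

0

soil used = 2·14 + 6·15 = 118; slack = 118 − 118 = 0.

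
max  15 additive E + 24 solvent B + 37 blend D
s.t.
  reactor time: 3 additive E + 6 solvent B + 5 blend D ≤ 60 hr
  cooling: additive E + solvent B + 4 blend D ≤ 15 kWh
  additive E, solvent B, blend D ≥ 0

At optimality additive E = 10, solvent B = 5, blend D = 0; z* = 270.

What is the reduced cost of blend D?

-2

Check each constraint at x*: reactor time 60/60 (tight); cooling 15/15 (tight).
Dual feasibility on the basic columns requires 3·y_reactor time + 1·y_cooling = 15, 6·y_reactor time + 1·y_cooling = 24.
Solving: y_reactor time = 3, y_cooling = 6.
Reduced cost of blend D: c₃ − yᵀa₃ = 37 − (3·5 + 6·4) = 37 − 39 = -2.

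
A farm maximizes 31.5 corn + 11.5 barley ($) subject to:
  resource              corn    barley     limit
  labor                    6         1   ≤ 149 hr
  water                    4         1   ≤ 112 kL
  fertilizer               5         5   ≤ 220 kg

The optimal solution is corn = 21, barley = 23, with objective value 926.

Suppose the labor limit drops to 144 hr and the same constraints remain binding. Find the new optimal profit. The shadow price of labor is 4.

906

Δb = -5, so new z* = 926 + (4)·(-5) = 926 − 20 = 906.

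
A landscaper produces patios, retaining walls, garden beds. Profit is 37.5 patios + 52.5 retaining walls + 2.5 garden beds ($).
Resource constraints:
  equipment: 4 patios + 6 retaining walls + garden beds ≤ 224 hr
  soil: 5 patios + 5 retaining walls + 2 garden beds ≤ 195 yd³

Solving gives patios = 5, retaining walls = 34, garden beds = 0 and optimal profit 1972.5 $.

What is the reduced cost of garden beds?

Both equipment and soil are binding at x*.
The binding rows give the dual system: 4·y_equipment + 5·y_soil = 37.5 and 6·y_equipment + 5·y_soil = 52.5.
Solving: y_equipment = 7.5, y_soil = 1.5.
Reduced cost of garden beds: c₃ − yᵀa₃ = 2.5 − (7.5·1 + 1.5·2) = 2.5 − 10.5 = -8.

-8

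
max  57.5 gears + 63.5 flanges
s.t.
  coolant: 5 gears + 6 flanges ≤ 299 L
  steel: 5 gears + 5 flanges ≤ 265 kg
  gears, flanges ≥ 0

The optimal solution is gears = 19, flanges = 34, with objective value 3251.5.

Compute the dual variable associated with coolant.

Check each constraint at x*: coolant 299/299 (tight); steel 265/265 (tight).
Dual feasibility on the basic columns requires 5·y_coolant + 5·y_steel = 57.5, 6·y_coolant + 5·y_steel = 63.5.
→ y_coolant = 6 and y_steel = 5.5.
Shadow price of coolant = 6.

6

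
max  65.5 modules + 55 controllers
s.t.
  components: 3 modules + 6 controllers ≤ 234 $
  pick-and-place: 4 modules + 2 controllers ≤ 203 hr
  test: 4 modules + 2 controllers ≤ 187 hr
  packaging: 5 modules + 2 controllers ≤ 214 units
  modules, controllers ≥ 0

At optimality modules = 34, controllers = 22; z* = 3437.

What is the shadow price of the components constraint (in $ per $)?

6

At the optimum: components uses 234 of 234 (binding); pick-and-place uses 180 of 203 (slack = 23); test uses 180 of 187 (slack = 7); packaging uses 214 of 214 (binding).
Slack constraints have shadow price 0 (complementary slackness).
The binding rows give the dual system: 3·y_components + 5·y_packaging = 65.5 and 6·y_components + 2·y_packaging = 55.
This yields shadow prices y_components = 6, y_packaging = 9.5.
Shadow price of components = 6.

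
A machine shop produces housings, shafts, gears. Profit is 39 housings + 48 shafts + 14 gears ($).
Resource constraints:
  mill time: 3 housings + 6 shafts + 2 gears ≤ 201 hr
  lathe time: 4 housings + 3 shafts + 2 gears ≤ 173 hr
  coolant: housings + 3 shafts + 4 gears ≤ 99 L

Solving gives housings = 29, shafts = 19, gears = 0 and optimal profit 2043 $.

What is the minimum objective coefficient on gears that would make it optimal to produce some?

At the optimum: mill time uses 201 of 201 (binding); lathe time uses 173 of 173 (binding); coolant uses 86 of 99 (slack = 13).
Since coolant is not tight, its dual is 0.
From A_Bᵀ y = c: 3·y_mill time + 4·y_lathe time = 39; 6·y_mill time + 3·y_lathe time = 48.
→ y_mill time = 5 and y_lathe time = 6.
gears enters the basis when its profit ≥ yᵀa₃ = 5·2 + 6·2 = 22.

22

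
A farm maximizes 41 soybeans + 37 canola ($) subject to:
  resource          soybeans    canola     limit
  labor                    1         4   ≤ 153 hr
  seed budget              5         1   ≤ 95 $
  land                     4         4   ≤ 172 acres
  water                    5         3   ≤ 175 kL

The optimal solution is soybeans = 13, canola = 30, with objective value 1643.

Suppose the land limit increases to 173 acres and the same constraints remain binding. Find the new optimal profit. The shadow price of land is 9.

Δb = 1, so new z* = 1643 + (9)·(1) = 1643 + 9 = 1652.

1652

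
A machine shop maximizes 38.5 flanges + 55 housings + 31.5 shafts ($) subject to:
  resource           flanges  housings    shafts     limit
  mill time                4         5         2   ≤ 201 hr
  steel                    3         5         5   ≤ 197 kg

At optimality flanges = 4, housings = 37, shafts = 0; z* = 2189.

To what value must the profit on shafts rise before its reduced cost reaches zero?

38.5

At the optimum: mill time uses 201 of 201 (binding); steel uses 197 of 197 (binding).
From A_Bᵀ y = c: 4·y_mill time + 3·y_steel = 38.5; 5·y_mill time + 5·y_steel = 55.
This yields shadow prices y_mill time = 5.5, y_steel = 5.5.
shafts enters the basis when its profit ≥ yᵀa₃ = 5.5·2 + 5.5·5 = 38.5.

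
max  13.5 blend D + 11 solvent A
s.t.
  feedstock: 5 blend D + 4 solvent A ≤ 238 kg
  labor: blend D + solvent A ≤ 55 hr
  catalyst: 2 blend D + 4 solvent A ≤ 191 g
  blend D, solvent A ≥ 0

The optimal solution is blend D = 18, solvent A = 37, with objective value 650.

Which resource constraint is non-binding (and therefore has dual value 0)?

feedstock: 238/238 (binding)
labor: 55/55 (binding)
catalyst: 184/191 (slack 7)
By complementary slackness, a constraint with positive slack has shadow price 0 → catalyst.

catalyst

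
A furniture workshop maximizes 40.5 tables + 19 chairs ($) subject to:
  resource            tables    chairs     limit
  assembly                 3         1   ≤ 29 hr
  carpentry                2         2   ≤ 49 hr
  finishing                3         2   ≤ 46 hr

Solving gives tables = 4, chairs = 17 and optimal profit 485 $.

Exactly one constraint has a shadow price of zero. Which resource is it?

carpentry

assembly: 29/29 (binding)
carpentry: 42/49 (slack 7)
finishing: 46/46 (binding)
By complementary slackness, a constraint with positive slack has shadow price 0 → carpentry.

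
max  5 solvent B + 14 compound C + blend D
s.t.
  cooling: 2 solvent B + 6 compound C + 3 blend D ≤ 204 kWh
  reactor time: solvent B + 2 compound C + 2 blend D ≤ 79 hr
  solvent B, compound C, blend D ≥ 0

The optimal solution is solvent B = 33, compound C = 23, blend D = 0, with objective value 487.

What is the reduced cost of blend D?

Check each constraint at x*: cooling 204/204 (tight); reactor time 79/79 (tight).
The binding rows give the dual system: 2·y_cooling + 1·y_reactor time = 5 and 6·y_cooling + 2·y_reactor time = 14.
Solving: y_cooling = 2, y_reactor time = 1.
Reduced cost of blend D: c₃ − yᵀa₃ = 1 − (2·3 + 1·2) = 1 − 8 = -7.

-7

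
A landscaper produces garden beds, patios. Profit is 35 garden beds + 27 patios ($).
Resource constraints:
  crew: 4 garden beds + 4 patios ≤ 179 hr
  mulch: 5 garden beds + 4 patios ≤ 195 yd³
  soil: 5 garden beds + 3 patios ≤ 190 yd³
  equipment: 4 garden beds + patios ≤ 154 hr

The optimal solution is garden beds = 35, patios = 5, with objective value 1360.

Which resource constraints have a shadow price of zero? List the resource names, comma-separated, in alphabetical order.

crew: 160/179 (slack 19)
mulch: 195/195 (binding)
soil: 190/190 (binding)
equipment: 145/154 (slack 9)
By complementary slackness, a constraint with positive slack has shadow price 0 → crew, equipment.

crew, equipment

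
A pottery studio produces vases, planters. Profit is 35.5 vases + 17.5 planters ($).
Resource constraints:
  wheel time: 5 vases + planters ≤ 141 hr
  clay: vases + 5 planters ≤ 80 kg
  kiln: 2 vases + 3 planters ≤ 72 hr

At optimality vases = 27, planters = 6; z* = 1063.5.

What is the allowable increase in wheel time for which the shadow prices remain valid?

39

Binding constraints: wheel time, kiln. The basis is B = [[5,1],[2,3]] with det 13.
Per unit increase in wheel time, x* moves by d = (0.2308, -0.1538).
The basis stays optimal until planters reaches 0; allowable increase = 39 hr.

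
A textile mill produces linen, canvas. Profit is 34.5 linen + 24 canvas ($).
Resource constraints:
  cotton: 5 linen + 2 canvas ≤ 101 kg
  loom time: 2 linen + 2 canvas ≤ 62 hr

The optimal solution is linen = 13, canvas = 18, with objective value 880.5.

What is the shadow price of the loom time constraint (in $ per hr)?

At the optimum: cotton uses 101 of 101 (binding); loom time uses 62 of 62 (binding).
From A_Bᵀ y = c: 5·y_cotton + 2·y_loom time = 34.5; 2·y_cotton + 2·y_loom time = 24.
Solving: y_cotton = 3.5, y_loom time = 8.5.
Shadow price of loom time = 8.5.

8.5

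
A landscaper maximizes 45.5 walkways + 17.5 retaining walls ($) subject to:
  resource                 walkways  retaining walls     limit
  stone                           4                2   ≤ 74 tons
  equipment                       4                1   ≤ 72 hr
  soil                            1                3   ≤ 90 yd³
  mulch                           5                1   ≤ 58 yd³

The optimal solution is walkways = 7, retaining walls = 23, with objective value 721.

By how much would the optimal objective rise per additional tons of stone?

Check each constraint at x*: stone 74/74 (tight); equipment 51/72 (slack 21); soil 76/90 (slack 14); mulch 58/58 (tight).
Slack constraints have shadow price 0 (complementary slackness).
Dual feasibility on the basic columns requires 4·y_stone + 5·y_mulch = 45.5, 2·y_stone + 1·y_mulch = 17.5.
Solving: y_stone = 7, y_mulch = 3.5.
Shadow price of stone = 7.

7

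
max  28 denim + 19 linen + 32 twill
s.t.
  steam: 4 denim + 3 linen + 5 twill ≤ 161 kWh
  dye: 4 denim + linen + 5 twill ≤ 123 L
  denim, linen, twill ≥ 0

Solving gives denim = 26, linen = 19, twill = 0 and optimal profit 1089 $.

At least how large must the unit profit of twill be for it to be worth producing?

Check each constraint at x*: steam 161/161 (tight); dye 123/123 (tight).
Dual feasibility on the basic columns requires 4·y_steam + 4·y_dye = 28, 3·y_steam + 1·y_dye = 19.
This yields shadow prices y_steam = 6, y_dye = 1.
twill enters the basis when its profit ≥ yᵀa₃ = 6·5 + 1·5 = 35.

35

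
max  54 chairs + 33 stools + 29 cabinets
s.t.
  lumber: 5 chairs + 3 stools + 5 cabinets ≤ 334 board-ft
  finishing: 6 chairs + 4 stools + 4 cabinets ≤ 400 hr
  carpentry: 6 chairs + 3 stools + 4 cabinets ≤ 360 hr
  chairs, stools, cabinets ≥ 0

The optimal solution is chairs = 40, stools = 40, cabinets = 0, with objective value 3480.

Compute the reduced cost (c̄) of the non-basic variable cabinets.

-7

Binding: finishing and carpentry. Non-binding: lumber (14 unused).
Slack constraints have shadow price 0 (complementary slackness).
From A_Bᵀ y = c: 6·y_finishing + 6·y_carpentry = 54; 4·y_finishing + 3·y_carpentry = 33.
→ y_finishing = 6 and y_carpentry = 3.
Reduced cost of cabinets: c₃ − yᵀa₃ = 29 − (6·4 + 3·4) = 29 − 36 = -7.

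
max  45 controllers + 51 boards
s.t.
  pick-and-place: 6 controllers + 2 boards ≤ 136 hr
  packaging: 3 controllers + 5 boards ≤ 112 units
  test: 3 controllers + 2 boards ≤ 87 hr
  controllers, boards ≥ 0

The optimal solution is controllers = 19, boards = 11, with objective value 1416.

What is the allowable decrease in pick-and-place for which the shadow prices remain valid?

Binding constraints: pick-and-place, packaging. The basis is B = [[6,2],[3,5]] with det 24.
Per unit decrease in pick-and-place, x* moves by d = (-0.2083, 0.125).
The basis stays optimal until controllers reaches 0; allowable decrease = 91.2 hr.

91.2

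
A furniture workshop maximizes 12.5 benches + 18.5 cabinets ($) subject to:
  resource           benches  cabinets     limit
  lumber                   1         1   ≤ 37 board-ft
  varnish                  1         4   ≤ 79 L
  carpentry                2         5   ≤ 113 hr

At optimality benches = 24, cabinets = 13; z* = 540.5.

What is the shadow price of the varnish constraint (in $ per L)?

Check each constraint at x*: lumber 37/37 (tight); varnish 76/79 (slack 3); carpentry 113/113 (tight).
Slack constraints have shadow price 0 (complementary slackness).
The binding rows give the dual system: 1·y_lumber + 2·y_carpentry = 12.5 and 1·y_lumber + 5·y_carpentry = 18.5.
Solving: y_lumber = 8.5, y_carpentry = 2.
Shadow price of varnish = 0.

0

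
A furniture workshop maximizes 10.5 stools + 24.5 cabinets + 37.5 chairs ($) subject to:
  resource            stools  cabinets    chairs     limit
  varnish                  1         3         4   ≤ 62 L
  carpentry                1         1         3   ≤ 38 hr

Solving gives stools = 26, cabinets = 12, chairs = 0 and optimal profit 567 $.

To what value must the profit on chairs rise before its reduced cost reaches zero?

38.5

At the optimum: varnish uses 62 of 62 (binding); carpentry uses 38 of 38 (binding).
Dual feasibility on the basic columns requires 1·y_varnish + 1·y_carpentry = 10.5, 3·y_varnish + 1·y_carpentry = 24.5.
→ y_varnish = 7 and y_carpentry = 3.5.
chairs enters the basis when its profit ≥ yᵀa₃ = 7·4 + 3.5·3 = 38.5.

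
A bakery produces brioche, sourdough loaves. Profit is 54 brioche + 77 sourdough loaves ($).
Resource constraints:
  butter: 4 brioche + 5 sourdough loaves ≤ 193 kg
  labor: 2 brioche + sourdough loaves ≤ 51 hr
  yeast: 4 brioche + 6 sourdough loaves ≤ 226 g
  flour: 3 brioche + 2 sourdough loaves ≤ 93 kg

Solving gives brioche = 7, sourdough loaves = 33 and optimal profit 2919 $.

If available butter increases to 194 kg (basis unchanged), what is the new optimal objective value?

Binding: butter and yeast. Non-binding: labor (4 unused), flour (6 unused).
By complementary slackness, y = 0 for the non-binding constraints.
The binding rows give the dual system: 4·y_butter + 4·y_yeast = 54 and 5·y_butter + 6·y_yeast = 77.
→ y_butter = 4 and y_yeast = 9.5.
Δz = y_butter·Δb = 4 × (1) = 4, so new z* = 2919 + 4 = 2923.

2923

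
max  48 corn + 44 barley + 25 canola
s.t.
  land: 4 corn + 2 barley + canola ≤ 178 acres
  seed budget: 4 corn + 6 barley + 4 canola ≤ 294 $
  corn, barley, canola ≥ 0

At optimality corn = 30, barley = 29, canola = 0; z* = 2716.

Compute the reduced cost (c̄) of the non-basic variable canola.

Check each constraint at x*: land 178/178 (tight); seed budget 294/294 (tight).
The binding rows give the dual system: 4·y_land + 4·y_seed budget = 48 and 2·y_land + 6·y_seed budget = 44.
Solving: y_land = 7, y_seed budget = 5.
Reduced cost of canola: c₃ − yᵀa₃ = 25 − (7·1 + 5·4) = 25 − 27 = -2.

-2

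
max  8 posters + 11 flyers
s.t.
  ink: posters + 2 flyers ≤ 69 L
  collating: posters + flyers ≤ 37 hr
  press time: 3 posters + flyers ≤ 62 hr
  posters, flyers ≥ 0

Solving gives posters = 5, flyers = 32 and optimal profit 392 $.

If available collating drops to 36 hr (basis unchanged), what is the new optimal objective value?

Binding: ink and collating. Non-binding: press time (15 unused).
Since press time is not tight, its dual is 0.
The binding rows give the dual system: 1·y_ink + 1·y_collating = 8 and 2·y_ink + 1·y_collating = 11.
Solving: y_ink = 3, y_collating = 5.
Δz = y_collating·Δb = 5 × (-1) = -5, so new z* = 392 − 5 = 387.

387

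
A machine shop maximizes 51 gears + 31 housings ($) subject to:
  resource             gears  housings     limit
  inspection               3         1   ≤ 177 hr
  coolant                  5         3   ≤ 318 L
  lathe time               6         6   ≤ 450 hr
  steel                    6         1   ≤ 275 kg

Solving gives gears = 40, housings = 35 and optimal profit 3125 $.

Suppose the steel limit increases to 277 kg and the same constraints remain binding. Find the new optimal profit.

3133

Check each constraint at x*: inspection 155/177 (slack 22); coolant 305/318 (slack 13); lathe time 450/450 (tight); steel 275/275 (tight).
By complementary slackness, y = 0 for the non-binding constraints.
The binding rows give the dual system: 6·y_lathe time + 6·y_steel = 51 and 6·y_lathe time + 1·y_steel = 31.
This yields shadow prices y_lathe time = 4.5, y_steel = 4.
Δz = y_steel·Δb = 4 × (2) = 8, so new z* = 3125 + 8 = 3133.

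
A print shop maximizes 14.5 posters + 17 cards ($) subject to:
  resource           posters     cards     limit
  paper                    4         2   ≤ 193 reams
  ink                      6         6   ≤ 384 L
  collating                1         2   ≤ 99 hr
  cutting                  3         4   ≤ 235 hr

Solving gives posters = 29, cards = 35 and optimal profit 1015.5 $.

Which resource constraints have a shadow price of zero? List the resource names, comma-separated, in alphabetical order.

paper: 186/193 (slack 7)
ink: 384/384 (binding)
collating: 99/99 (binding)
cutting: 227/235 (slack 8)
By complementary slackness, a constraint with positive slack has shadow price 0 → cutting, paper.

cutting, paper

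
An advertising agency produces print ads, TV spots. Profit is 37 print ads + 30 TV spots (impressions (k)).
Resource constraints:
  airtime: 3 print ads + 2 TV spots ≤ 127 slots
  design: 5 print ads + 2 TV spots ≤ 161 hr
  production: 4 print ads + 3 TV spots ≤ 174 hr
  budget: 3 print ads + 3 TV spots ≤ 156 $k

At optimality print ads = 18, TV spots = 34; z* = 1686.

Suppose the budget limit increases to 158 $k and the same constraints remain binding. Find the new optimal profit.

At the optimum: airtime uses 122 of 127 (slack = 5); design uses 158 of 161 (slack = 3); production uses 174 of 174 (binding); budget uses 156 of 156 (binding).
By complementary slackness, y = 0 for the non-binding constraints.
The binding rows give the dual system: 4·y_production + 3·y_budget = 37 and 3·y_production + 3·y_budget = 30.
This yields shadow prices y_production = 7, y_budget = 3.
Δz = y_budget·Δb = 3 × (2) = 6, so new z* = 1686 + 6 = 1692.

1692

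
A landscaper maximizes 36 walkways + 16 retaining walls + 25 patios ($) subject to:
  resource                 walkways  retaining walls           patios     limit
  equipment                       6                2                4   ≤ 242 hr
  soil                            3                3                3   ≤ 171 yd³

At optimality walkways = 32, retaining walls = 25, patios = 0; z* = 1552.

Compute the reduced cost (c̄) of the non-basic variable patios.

-1

At the optimum: equipment uses 242 of 242 (binding); soil uses 171 of 171 (binding).
The binding rows give the dual system: 6·y_equipment + 3·y_soil = 36 and 2·y_equipment + 3·y_soil = 16.
→ y_equipment = 5 and y_soil = 2.
Reduced cost of patios: c₃ − yᵀa₃ = 25 − (5·4 + 2·3) = 25 − 26 = -1.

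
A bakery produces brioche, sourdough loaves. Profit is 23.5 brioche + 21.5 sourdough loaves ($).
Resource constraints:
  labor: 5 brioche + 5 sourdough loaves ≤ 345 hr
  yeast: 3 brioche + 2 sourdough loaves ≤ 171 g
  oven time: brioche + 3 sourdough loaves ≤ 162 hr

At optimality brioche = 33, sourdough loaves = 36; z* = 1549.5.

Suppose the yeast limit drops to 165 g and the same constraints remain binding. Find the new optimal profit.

1537.5

Binding: labor and yeast. Non-binding: oven time (21 unused).
By complementary slackness, y = 0 for the non-binding constraint.
From A_Bᵀ y = c: 5·y_labor + 3·y_yeast = 23.5; 5·y_labor + 2·y_yeast = 21.5.
→ y_labor = 3.5 and y_yeast = 2.
Δz = y_yeast·Δb = 2 × (-6) = -12, so new z* = 1549.5 − 12 = 1537.5.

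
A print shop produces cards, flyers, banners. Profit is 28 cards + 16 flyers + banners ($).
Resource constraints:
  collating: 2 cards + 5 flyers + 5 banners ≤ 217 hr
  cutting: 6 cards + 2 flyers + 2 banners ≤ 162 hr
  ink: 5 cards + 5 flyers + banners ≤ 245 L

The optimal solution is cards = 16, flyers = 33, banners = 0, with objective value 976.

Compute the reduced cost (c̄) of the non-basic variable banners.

Check each constraint at x*: collating 197/217 (slack 20); cutting 162/162 (tight); ink 245/245 (tight).
By complementary slackness, y = 0 for the non-binding constraint.
From A_Bᵀ y = c: 6·y_cutting + 5·y_ink = 28; 2·y_cutting + 5·y_ink = 16.
→ y_cutting = 3 and y_ink = 2.
Reduced cost of banners: c₃ − yᵀa₃ = 1 − (3·2 + 2·1) = 1 − 8 = -7.

-7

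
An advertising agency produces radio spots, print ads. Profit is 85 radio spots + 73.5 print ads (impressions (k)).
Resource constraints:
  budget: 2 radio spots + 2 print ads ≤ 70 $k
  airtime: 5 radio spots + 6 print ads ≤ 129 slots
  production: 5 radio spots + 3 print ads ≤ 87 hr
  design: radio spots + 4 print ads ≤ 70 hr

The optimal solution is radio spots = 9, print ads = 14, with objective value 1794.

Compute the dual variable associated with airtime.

Binding: airtime and production. Non-binding: budget (24 unused), design (5 unused).
Since budget, design are not tight, their duals are 0.
From A_Bᵀ y = c: 5·y_airtime + 5·y_production = 85; 6·y_airtime + 3·y_production = 73.5.
This yields shadow prices y_airtime = 7.5, y_production = 9.5.
Shadow price of airtime = 7.5.

7.5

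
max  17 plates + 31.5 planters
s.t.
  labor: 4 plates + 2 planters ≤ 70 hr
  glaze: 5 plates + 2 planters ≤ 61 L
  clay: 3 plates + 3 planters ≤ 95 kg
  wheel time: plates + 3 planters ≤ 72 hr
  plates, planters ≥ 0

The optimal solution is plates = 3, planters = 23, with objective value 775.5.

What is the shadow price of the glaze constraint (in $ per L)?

Check each constraint at x*: labor 58/70 (slack 12); glaze 61/61 (tight); clay 78/95 (slack 17); wheel time 72/72 (tight).
Since labor, clay are not tight, their duals are 0.
From A_Bᵀ y = c: 5·y_glaze + 1·y_wheel time = 17; 2·y_glaze + 3·y_wheel time = 31.5.
→ y_glaze = 1.5 and y_wheel time = 9.5.
Shadow price of glaze = 1.5.

1.5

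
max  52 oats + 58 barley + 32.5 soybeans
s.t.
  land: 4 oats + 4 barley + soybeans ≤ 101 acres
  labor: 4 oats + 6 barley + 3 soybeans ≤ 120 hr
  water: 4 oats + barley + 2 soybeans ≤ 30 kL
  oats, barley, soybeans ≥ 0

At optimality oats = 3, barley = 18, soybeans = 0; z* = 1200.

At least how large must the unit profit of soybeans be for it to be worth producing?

Binding: labor and water. Non-binding: land (17 unused).
By complementary slackness, y = 0 for the non-binding constraint.
The binding rows give the dual system: 4·y_labor + 4·y_water = 52 and 6·y_labor + 1·y_water = 58.
→ y_labor = 9 and y_water = 4.
soybeans enters the basis when its profit ≥ yᵀa₃ = 9·3 + 4·2 = 35.

35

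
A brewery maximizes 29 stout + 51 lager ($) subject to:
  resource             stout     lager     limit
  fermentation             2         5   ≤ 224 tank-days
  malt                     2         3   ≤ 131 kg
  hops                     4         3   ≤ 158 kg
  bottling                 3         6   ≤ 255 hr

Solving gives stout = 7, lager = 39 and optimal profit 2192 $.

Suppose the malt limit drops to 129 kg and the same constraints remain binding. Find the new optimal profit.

Binding: malt and bottling. Non-binding: fermentation (15 unused), hops (13 unused).
Since fermentation, hops are not tight, their duals are 0.
The binding rows give the dual system: 2·y_malt + 3·y_bottling = 29 and 3·y_malt + 6·y_bottling = 51.
This yields shadow prices y_malt = 7, y_bottling = 5.
Δz = y_malt·Δb = 7 × (-2) = -14, so new z* = 2192 − 14 = 2178.

2178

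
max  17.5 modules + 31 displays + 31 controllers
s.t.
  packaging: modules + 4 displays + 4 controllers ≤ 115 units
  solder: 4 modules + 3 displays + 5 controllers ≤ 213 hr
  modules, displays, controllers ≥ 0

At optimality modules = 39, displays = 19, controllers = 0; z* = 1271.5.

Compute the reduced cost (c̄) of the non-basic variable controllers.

At the optimum: packaging uses 115 of 115 (binding); solder uses 213 of 213 (binding).
From A_Bᵀ y = c: 1·y_packaging + 4·y_solder = 17.5; 4·y_packaging + 3·y_solder = 31.
Solving: y_packaging = 5.5, y_solder = 3.
Reduced cost of controllers: c₃ − yᵀa₃ = 31 − (5.5·4 + 3·5) = 31 − 37 = -6.

-6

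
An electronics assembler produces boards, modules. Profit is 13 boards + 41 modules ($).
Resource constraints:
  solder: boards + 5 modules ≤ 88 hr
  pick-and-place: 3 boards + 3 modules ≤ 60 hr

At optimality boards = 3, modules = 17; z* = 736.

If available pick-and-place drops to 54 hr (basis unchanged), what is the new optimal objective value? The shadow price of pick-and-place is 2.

Δb = -6, so new z* = 736 + (2)·(-6) = 736 − 12 = 724.

724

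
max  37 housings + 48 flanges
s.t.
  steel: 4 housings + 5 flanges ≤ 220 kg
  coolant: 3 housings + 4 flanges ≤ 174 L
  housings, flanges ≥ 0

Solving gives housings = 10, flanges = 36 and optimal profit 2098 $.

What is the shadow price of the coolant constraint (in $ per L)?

Both steel and coolant are binding at x*.
Dual feasibility on the basic columns requires 4·y_steel + 3·y_coolant = 37, 5·y_steel + 4·y_coolant = 48.
→ y_steel = 4 and y_coolant = 7.
Shadow price of coolant = 7.

7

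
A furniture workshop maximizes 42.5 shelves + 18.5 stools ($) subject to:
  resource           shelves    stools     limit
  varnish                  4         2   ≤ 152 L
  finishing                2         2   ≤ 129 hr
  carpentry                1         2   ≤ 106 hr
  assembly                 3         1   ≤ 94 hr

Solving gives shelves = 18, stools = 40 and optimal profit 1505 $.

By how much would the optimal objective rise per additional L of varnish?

6.5

Check each constraint at x*: varnish 152/152 (tight); finishing 116/129 (slack 13); carpentry 98/106 (slack 8); assembly 94/94 (tight).
Slack constraints have shadow price 0 (complementary slackness).
From A_Bᵀ y = c: 4·y_varnish + 3·y_assembly = 42.5; 2·y_varnish + 1·y_assembly = 18.5.
→ y_varnish = 6.5 and y_assembly = 5.5.
Shadow price of varnish = 6.5.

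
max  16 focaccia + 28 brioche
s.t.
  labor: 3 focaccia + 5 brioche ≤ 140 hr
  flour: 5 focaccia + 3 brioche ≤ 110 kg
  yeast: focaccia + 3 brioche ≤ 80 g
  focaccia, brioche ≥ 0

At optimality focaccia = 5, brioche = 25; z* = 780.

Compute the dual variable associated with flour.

At the optimum: labor uses 140 of 140 (binding); flour uses 100 of 110 (slack = 10); yeast uses 80 of 80 (binding).
Slack constraints have shadow price 0 (complementary slackness).
Dual feasibility on the basic columns requires 3·y_labor + 1·y_yeast = 16, 5·y_labor + 3·y_yeast = 28.
Solving: y_labor = 5, y_yeast = 1.
Shadow price of flour = 0.

0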